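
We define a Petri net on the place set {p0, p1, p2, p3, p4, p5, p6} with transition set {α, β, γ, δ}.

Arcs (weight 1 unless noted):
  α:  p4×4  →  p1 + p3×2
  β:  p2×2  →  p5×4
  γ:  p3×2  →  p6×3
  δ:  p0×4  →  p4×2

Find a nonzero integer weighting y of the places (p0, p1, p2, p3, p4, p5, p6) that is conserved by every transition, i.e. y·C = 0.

Incidence matrix C (rows=places, cols=transitions):
        α    β    γ    δ
   p0   0    0    0   -4
   p1   1    0    0    0
   p2   0   -2    0    0
   p3   2    0   -2    0
   p4  -4    0    0    2
   p5   0    4    0    0
   p6   0    0    3    0

Candidate y = [1, 8, 0, 0, 2, 0, 0]; check y·C column-wise:
  col α: 1·0 + 8·1 + 0·2 + 2·-4 = 0
  col β: 1·0 + 8·0 + 0·-2 + 2·0 + 0·4 = 0
  col γ: 1·0 + 8·0 + 0·-2 + 2·0 + 0·3 = 0
  col δ: 1·-4 + 8·0 + 2·2 = 0

y = (p0:1, p1:8, p2:0, p3:0, p4:2, p5:0, p6:0)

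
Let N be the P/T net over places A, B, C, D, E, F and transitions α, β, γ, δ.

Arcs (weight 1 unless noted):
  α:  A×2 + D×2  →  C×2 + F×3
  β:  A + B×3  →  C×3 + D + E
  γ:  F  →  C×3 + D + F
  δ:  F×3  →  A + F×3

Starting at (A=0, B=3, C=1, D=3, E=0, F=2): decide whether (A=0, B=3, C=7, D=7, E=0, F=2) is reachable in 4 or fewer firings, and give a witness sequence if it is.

NO — not reachable within 4 firings

depth 0: 1 marking
depth 1: 2 markings reached so far
depth 2: 3 markings reached so far
depth 3: 4 markings reached so far
depth 4: 5 markings reached so far
target is not among the 5 markings reachable within 4 steps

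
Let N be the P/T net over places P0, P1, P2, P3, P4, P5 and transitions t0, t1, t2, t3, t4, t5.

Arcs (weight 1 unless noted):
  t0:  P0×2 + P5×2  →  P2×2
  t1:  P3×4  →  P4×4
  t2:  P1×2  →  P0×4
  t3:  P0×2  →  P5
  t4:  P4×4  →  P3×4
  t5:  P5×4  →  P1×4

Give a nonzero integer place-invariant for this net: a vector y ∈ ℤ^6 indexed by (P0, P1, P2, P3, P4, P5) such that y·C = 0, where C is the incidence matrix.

Incidence matrix C (rows=places, cols=transitions):
       t0   t1   t2   t3   t4   t5
   P0  -2    0    4   -2    0    0
   P1   0    0   -2    0    0    4
   P2   2    0    0    0    0    0
   P3   0   -4    0    0    4    0
   P4   0    4    0    0   -4    0
   P5  -2    0    0    1    0   -4

Candidate y = [0, 0, 0, 1, 1, 0]; check y·C column-wise:
  col t0: 0·-2 + 0·2 + 1·0 + 1·0 + 0·-2 = 0
  col t1: 1·-4 + 1·4 = 0
  col t2: 0·4 + 0·-2 + 1·0 + 1·0 = 0
  col t3: 0·-2 + 1·0 + 1·0 + 0·1 = 0
  col t4: 1·4 + 1·-4 = 0
  col t5: 0·4 + 1·0 + 1·0 + 0·-4 = 0

y = (P0:0, P1:0, P2:0, P3:1, P4:1, P5:0)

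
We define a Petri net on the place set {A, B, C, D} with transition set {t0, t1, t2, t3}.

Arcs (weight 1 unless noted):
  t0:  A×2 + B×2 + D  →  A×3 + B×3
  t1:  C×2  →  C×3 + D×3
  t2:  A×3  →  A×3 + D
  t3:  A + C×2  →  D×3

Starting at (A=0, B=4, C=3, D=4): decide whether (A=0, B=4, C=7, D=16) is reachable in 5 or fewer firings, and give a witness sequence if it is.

YES — reachable via ⟨t1, t1, t1, t1⟩ (4 firings)

step 1: fire t1:  (A=0, B=4, C=3, D=4) → (A=0, B=4, C=4, D=7)
step 2: fire t1:  (A=0, B=4, C=4, D=7) → (A=0, B=4, C=5, D=10)
step 3: fire t1:  (A=0, B=4, C=5, D=10) → (A=0, B=4, C=6, D=13)
step 4: fire t1:  (A=0, B=4, C=6, D=13) → (A=0, B=4, C=7, D=16)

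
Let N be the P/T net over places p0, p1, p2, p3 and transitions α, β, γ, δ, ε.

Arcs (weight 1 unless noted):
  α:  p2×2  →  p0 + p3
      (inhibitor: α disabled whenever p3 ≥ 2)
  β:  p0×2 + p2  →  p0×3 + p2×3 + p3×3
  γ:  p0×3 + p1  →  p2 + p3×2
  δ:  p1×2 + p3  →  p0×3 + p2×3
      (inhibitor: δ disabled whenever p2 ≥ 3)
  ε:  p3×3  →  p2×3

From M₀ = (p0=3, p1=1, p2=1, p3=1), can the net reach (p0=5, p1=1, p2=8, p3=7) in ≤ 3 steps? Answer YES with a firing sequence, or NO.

depth 0: 1 marking
depth 1: 3 markings reached so far
depth 2: 7 markings reached so far
depth 3: 13 markings reached so far
target is not among the 13 markings reachable within 3 steps

NO — not reachable within 3 firings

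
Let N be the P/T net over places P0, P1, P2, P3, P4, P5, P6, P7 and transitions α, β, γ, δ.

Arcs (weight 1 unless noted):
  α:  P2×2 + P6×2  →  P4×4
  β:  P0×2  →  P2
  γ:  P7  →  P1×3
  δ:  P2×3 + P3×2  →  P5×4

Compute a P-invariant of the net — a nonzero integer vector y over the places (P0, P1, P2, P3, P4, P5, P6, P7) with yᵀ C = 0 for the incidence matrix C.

y = (P0:1, P1:0, P2:2, P3:-3, P4:1, P5:0, P6:0, P7:0)

Incidence matrix C (rows=places, cols=transitions):
        α    β    γ    δ
   P0   0   -2    0    0
   P1   0    0    3    0
   P2  -2    1    0   -3
   P3   0    0    0   -2
   P4   4    0    0    0
   P5   0    0    0    4
   P6  -2    0    0    0
   P7   0    0   -1    0

Candidate y = [1, 0, 2, -3, 1, 0, 0, 0]; check y·C column-wise:
  col α: 1·0 + 2·-2 + -3·0 + 1·4 + 0·-2 = 0
  col β: 1·-2 + 2·1 + -3·0 + 1·0 = 0
  col γ: 1·0 + 0·3 + 2·0 + -3·0 + 1·0 + 0·-1 = 0
  col δ: 1·0 + 2·-3 + -3·-2 + 1·0 + 0·4 = 0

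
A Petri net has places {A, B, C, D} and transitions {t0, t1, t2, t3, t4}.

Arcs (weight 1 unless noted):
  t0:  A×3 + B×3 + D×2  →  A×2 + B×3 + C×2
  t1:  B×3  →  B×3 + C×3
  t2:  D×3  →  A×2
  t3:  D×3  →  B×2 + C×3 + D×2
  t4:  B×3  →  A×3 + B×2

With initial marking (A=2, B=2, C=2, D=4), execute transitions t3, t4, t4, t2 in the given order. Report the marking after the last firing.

step 1: fire t3:  (A=2, B=2, C=2, D=4) → (A=2, B=4, C=5, D=3)
step 2: fire t4:  (A=2, B=4, C=5, D=3) → (A=5, B=3, C=5, D=3)
step 3: fire t4:  (A=5, B=3, C=5, D=3) → (A=8, B=2, C=5, D=3)
step 4: fire t2:  (A=8, B=2, C=5, D=3) → (A=10, B=2, C=5, D=0)

(A=10, B=2, C=5, D=0)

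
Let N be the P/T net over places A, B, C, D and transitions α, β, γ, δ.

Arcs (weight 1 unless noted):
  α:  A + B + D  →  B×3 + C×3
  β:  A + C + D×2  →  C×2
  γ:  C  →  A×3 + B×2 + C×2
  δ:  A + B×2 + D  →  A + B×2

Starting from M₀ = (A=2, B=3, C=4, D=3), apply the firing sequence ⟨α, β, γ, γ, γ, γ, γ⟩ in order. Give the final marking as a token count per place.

(A=15, B=15, C=13, D=0)

step 1: fire α:  (A=2, B=3, C=4, D=3) → (A=1, B=5, C=7, D=2)
step 2: fire β:  (A=1, B=5, C=7, D=2) → (A=0, B=5, C=8, D=0)
step 3: fire γ:  (A=0, B=5, C=8, D=0) → (A=3, B=7, C=9, D=0)
step 4: fire γ:  (A=3, B=7, C=9, D=0) → (A=6, B=9, C=10, D=0)
step 5: fire γ:  (A=6, B=9, C=10, D=0) → (A=9, B=11, C=11, D=0)
step 6: fire γ:  (A=9, B=11, C=11, D=0) → (A=12, B=13, C=12, D=0)
step 7: fire γ:  (A=12, B=13, C=12, D=0) → (A=15, B=15, C=13, D=0)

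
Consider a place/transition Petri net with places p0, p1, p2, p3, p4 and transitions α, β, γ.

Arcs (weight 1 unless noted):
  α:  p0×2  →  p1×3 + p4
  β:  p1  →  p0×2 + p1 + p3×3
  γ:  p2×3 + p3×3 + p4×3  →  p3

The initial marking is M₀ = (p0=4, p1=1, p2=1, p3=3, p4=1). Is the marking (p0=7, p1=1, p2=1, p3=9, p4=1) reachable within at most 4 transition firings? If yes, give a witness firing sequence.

depth 0: 1 marking
depth 1: 3 markings reached so far
depth 2: 6 markings reached so far
depth 3: 9 markings reached so far
depth 4: 13 markings reached so far
target is not among the 13 markings reachable within 4 steps

NO — not reachable within 4 firings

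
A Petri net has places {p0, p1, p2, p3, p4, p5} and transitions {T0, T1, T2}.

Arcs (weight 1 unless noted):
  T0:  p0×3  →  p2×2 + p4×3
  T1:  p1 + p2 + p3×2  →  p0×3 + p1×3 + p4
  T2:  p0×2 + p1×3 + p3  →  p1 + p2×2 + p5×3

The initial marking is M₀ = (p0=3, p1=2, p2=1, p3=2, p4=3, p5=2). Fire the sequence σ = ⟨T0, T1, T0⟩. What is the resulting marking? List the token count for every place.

(p0=0, p1=4, p2=4, p3=0, p4=10, p5=2)

step 1: fire T0:  (p0=3, p1=2, p2=1, p3=2, p4=3, p5=2) → (p0=0, p1=2, p2=3, p3=2, p4=6, p5=2)
step 2: fire T1:  (p0=0, p1=2, p2=3, p3=2, p4=6, p5=2) → (p0=3, p1=4, p2=2, p3=0, p4=7, p5=2)
step 3: fire T0:  (p0=3, p1=4, p2=2, p3=0, p4=7, p5=2) → (p0=0, p1=4, p2=4, p3=0, p4=10, p5=2)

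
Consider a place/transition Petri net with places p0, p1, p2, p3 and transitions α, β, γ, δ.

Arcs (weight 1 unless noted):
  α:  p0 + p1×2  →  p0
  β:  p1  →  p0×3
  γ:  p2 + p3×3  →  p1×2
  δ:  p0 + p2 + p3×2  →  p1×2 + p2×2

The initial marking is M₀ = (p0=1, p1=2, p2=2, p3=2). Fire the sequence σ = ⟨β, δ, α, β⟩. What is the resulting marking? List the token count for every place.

(p0=6, p1=0, p2=3, p3=0)

step 1: fire β:  (p0=1, p1=2, p2=2, p3=2) → (p0=4, p1=1, p2=2, p3=2)
step 2: fire δ:  (p0=4, p1=1, p2=2, p3=2) → (p0=3, p1=3, p2=3, p3=0)
step 3: fire α:  (p0=3, p1=3, p2=3, p3=0) → (p0=3, p1=1, p2=3, p3=0)
step 4: fire β:  (p0=3, p1=1, p2=3, p3=0) → (p0=6, p1=0, p2=3, p3=0)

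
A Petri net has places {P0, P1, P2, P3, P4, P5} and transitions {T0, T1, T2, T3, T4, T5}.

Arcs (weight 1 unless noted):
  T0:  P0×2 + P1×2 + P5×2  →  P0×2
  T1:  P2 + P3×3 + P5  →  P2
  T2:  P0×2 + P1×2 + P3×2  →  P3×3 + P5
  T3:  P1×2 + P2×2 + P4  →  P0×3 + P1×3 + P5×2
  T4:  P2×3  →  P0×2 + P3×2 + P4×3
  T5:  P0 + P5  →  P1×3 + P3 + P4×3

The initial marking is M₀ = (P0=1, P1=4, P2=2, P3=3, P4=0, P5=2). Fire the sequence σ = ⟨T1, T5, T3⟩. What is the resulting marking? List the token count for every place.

step 1: fire T1:  (P0=1, P1=4, P2=2, P3=3, P4=0, P5=2) → (P0=1, P1=4, P2=2, P3=0, P4=0, P5=1)
step 2: fire T5:  (P0=1, P1=4, P2=2, P3=0, P4=0, P5=1) → (P0=0, P1=7, P2=2, P3=1, P4=3, P5=0)
step 3: fire T3:  (P0=0, P1=7, P2=2, P3=1, P4=3, P5=0) → (P0=3, P1=8, P2=0, P3=1, P4=2, P5=2)

(P0=3, P1=8, P2=0, P3=1, P4=2, P5=2)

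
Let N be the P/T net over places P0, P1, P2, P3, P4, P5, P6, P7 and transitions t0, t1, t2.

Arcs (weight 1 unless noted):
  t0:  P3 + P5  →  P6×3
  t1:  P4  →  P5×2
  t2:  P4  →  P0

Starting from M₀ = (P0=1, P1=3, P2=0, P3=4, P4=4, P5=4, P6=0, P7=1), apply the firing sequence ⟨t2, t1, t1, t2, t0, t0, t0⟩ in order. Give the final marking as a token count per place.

(P0=3, P1=3, P2=0, P3=1, P4=0, P5=5, P6=9, P7=1)

step 1: fire t2:  (P0=1, P1=3, P2=0, P3=4, P4=4, P5=4, P6=0, P7=1) → (P0=2, P1=3, P2=0, P3=4, P4=3, P5=4, P6=0, P7=1)
step 2: fire t1:  (P0=2, P1=3, P2=0, P3=4, P4=3, P5=4, P6=0, P7=1) → (P0=2, P1=3, P2=0, P3=4, P4=2, P5=6, P6=0, P7=1)
step 3: fire t1:  (P0=2, P1=3, P2=0, P3=4, P4=2, P5=6, P6=0, P7=1) → (P0=2, P1=3, P2=0, P3=4, P4=1, P5=8, P6=0, P7=1)
step 4: fire t2:  (P0=2, P1=3, P2=0, P3=4, P4=1, P5=8, P6=0, P7=1) → (P0=3, P1=3, P2=0, P3=4, P4=0, P5=8, P6=0, P7=1)
step 5: fire t0:  (P0=3, P1=3, P2=0, P3=4, P4=0, P5=8, P6=0, P7=1) → (P0=3, P1=3, P2=0, P3=3, P4=0, P5=7, P6=3, P7=1)
step 6: fire t0:  (P0=3, P1=3, P2=0, P3=3, P4=0, P5=7, P6=3, P7=1) → (P0=3, P1=3, P2=0, P3=2, P4=0, P5=6, P6=6, P7=1)
step 7: fire t0:  (P0=3, P1=3, P2=0, P3=2, P4=0, P5=6, P6=6, P7=1) → (P0=3, P1=3, P2=0, P3=1, P4=0, P5=5, P6=9, P7=1)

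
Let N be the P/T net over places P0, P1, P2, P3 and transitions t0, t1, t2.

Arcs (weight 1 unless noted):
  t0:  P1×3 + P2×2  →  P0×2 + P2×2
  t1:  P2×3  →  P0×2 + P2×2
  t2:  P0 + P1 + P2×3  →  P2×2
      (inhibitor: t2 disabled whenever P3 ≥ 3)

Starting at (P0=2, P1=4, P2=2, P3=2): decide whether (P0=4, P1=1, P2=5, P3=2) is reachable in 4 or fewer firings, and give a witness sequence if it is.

NO — not reachable within 4 firings

depth 0: 1 marking
depth 1: 2 markings reached so far
depth 2: 2 markings reached so far
(frontier empty at depth 2; search complete)
target is not among the 2 markings reachable within 4 steps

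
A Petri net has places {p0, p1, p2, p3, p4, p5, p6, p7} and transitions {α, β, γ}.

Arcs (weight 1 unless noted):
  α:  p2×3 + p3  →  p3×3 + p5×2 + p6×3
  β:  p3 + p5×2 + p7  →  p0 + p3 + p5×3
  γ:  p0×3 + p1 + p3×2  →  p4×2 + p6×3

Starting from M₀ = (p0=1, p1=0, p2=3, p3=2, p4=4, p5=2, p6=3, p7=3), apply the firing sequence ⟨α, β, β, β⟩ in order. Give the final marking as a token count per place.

step 1: fire α:  (p0=1, p1=0, p2=3, p3=2, p4=4, p5=2, p6=3, p7=3) → (p0=1, p1=0, p2=0, p3=4, p4=4, p5=4, p6=6, p7=3)
step 2: fire β:  (p0=1, p1=0, p2=0, p3=4, p4=4, p5=4, p6=6, p7=3) → (p0=2, p1=0, p2=0, p3=4, p4=4, p5=5, p6=6, p7=2)
step 3: fire β:  (p0=2, p1=0, p2=0, p3=4, p4=4, p5=5, p6=6, p7=2) → (p0=3, p1=0, p2=0, p3=4, p4=4, p5=6, p6=6, p7=1)
step 4: fire β:  (p0=3, p1=0, p2=0, p3=4, p4=4, p5=6, p6=6, p7=1) → (p0=4, p1=0, p2=0, p3=4, p4=4, p5=7, p6=6, p7=0)

(p0=4, p1=0, p2=0, p3=4, p4=4, p5=7, p6=6, p7=0)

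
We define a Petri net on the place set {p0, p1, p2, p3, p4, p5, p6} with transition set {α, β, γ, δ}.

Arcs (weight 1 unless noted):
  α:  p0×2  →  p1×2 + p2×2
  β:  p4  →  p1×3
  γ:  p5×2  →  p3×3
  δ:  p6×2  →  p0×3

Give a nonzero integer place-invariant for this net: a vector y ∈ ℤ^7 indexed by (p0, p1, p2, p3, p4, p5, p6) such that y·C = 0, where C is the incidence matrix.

Incidence matrix C (rows=places, cols=transitions):
        α    β    γ    δ
   p0  -2    0    0    3
   p1   2    3    0    0
   p2   2    0    0    0
   p3   0    0    3    0
   p4   0   -1    0    0
   p5   0    0   -2    0
   p6   0    0    0   -2

Candidate y = [0, 1, -1, 0, 3, 0, 0]; check y·C column-wise:
  col α: 0·-2 + 1·2 + -1·2 + 3·0 = 0
  col β: 1·3 + -1·0 + 3·-1 = 0
  col γ: 1·0 + -1·0 + 0·3 + 3·0 + 0·-2 = 0
  col δ: 0·3 + 1·0 + -1·0 + 3·0 + 0·-2 = 0

y = (p0:0, p1:1, p2:-1, p3:0, p4:3, p5:0, p6:0)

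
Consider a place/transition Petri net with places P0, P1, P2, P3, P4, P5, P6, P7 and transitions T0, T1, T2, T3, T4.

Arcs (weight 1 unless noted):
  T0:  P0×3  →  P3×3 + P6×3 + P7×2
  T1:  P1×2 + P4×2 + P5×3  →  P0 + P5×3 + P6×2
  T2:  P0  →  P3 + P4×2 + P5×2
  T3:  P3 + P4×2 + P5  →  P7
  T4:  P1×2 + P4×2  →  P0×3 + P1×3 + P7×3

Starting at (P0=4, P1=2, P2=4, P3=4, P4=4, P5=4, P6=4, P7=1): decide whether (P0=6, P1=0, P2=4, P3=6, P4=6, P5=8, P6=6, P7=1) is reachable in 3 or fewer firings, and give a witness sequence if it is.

depth 0: 1 marking
depth 1: 6 markings reached so far
depth 2: 19 markings reached so far
depth 3: 37 markings reached so far
target is not among the 37 markings reachable within 3 steps

NO — not reachable within 3 firings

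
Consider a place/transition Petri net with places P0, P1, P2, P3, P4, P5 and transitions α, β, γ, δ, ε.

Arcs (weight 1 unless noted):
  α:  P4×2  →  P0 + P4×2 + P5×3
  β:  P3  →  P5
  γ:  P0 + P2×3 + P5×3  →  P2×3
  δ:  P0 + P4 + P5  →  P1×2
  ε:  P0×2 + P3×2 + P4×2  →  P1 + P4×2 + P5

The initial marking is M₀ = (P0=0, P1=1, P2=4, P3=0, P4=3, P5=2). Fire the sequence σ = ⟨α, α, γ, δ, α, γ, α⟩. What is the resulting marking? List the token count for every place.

step 1: fire α:  (P0=0, P1=1, P2=4, P3=0, P4=3, P5=2) → (P0=1, P1=1, P2=4, P3=0, P4=3, P5=5)
step 2: fire α:  (P0=1, P1=1, P2=4, P3=0, P4=3, P5=5) → (P0=2, P1=1, P2=4, P3=0, P4=3, P5=8)
step 3: fire γ:  (P0=2, P1=1, P2=4, P3=0, P4=3, P5=8) → (P0=1, P1=1, P2=4, P3=0, P4=3, P5=5)
step 4: fire δ:  (P0=1, P1=1, P2=4, P3=0, P4=3, P5=5) → (P0=0, P1=3, P2=4, P3=0, P4=2, P5=4)
step 5: fire α:  (P0=0, P1=3, P2=4, P3=0, P4=2, P5=4) → (P0=1, P1=3, P2=4, P3=0, P4=2, P5=7)
step 6: fire γ:  (P0=1, P1=3, P2=4, P3=0, P4=2, P5=7) → (P0=0, P1=3, P2=4, P3=0, P4=2, P5=4)
step 7: fire α:  (P0=0, P1=3, P2=4, P3=0, P4=2, P5=4) → (P0=1, P1=3, P2=4, P3=0, P4=2, P5=7)

(P0=1, P1=3, P2=4, P3=0, P4=2, P5=7)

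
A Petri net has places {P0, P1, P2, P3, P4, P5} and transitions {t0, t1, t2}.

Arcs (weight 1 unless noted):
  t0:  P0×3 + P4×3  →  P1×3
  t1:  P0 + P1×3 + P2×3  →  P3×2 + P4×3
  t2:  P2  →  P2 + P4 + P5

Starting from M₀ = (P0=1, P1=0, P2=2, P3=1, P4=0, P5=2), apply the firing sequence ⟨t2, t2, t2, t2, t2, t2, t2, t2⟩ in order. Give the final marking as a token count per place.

step 1: fire t2:  (P0=1, P1=0, P2=2, P3=1, P4=0, P5=2) → (P0=1, P1=0, P2=2, P3=1, P4=1, P5=3)
step 2: fire t2:  (P0=1, P1=0, P2=2, P3=1, P4=1, P5=3) → (P0=1, P1=0, P2=2, P3=1, P4=2, P5=4)
step 3: fire t2:  (P0=1, P1=0, P2=2, P3=1, P4=2, P5=4) → (P0=1, P1=0, P2=2, P3=1, P4=3, P5=5)
step 4: fire t2:  (P0=1, P1=0, P2=2, P3=1, P4=3, P5=5) → (P0=1, P1=0, P2=2, P3=1, P4=4, P5=6)
step 5: fire t2:  (P0=1, P1=0, P2=2, P3=1, P4=4, P5=6) → (P0=1, P1=0, P2=2, P3=1, P4=5, P5=7)
step 6: fire t2:  (P0=1, P1=0, P2=2, P3=1, P4=5, P5=7) → (P0=1, P1=0, P2=2, P3=1, P4=6, P5=8)
step 7: fire t2:  (P0=1, P1=0, P2=2, P3=1, P4=6, P5=8) → (P0=1, P1=0, P2=2, P3=1, P4=7, P5=9)
step 8: fire t2:  (P0=1, P1=0, P2=2, P3=1, P4=7, P5=9) → (P0=1, P1=0, P2=2, P3=1, P4=8, P5=10)

(P0=1, P1=0, P2=2, P3=1, P4=8, P5=10)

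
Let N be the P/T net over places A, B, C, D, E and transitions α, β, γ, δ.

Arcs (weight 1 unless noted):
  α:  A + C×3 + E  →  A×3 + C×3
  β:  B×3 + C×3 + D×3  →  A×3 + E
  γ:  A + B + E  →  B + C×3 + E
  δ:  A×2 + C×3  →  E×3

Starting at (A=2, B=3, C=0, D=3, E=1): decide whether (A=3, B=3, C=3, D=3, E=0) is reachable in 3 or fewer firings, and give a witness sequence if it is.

YES — reachable via ⟨γ, α⟩ (2 firings)

step 1: fire γ:  (A=2, B=3, C=0, D=3, E=1) → (A=1, B=3, C=3, D=3, E=1)
step 2: fire α:  (A=1, B=3, C=3, D=3, E=1) → (A=3, B=3, C=3, D=3, E=0)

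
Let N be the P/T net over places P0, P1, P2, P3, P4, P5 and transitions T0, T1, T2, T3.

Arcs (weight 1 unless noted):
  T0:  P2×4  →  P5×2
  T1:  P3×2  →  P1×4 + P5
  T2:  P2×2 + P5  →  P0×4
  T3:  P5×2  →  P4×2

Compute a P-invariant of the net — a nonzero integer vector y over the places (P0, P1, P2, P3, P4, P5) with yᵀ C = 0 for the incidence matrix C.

Incidence matrix C (rows=places, cols=transitions):
       T0   T1   T2   T3
   P0   0    0    4    0
   P1   0    4    0    0
   P2  -4    0   -2    0
   P3   0   -2    0    0
   P4   0    0    0    2
   P5   2    1   -1   -2

Candidate y = [0, 1, 0, 2, 0, 0]; check y·C column-wise:
  col T0: 1·0 + 0·-4 + 2·0 + 0·2 = 0
  col T1: 1·4 + 2·-2 + 0·1 = 0
  col T2: 0·4 + 1·0 + 0·-2 + 2·0 + 0·-1 = 0
  col T3: 1·0 + 2·0 + 0·2 + 0·-2 = 0

y = (P0:0, P1:1, P2:0, P3:2, P4:0, P5:0)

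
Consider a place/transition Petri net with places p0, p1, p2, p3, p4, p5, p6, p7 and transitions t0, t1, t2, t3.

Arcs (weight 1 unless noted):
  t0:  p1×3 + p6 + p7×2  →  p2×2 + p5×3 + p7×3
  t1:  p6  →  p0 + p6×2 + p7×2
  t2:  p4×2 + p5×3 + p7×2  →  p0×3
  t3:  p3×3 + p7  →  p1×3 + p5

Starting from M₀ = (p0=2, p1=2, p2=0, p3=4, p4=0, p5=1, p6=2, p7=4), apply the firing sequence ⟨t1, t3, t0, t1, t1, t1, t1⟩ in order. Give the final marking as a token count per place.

step 1: fire t1:  (p0=2, p1=2, p2=0, p3=4, p4=0, p5=1, p6=2, p7=4) → (p0=3, p1=2, p2=0, p3=4, p4=0, p5=1, p6=3, p7=6)
step 2: fire t3:  (p0=3, p1=2, p2=0, p3=4, p4=0, p5=1, p6=3, p7=6) → (p0=3, p1=5, p2=0, p3=1, p4=0, p5=2, p6=3, p7=5)
step 3: fire t0:  (p0=3, p1=5, p2=0, p3=1, p4=0, p5=2, p6=3, p7=5) → (p0=3, p1=2, p2=2, p3=1, p4=0, p5=5, p6=2, p7=6)
step 4: fire t1:  (p0=3, p1=2, p2=2, p3=1, p4=0, p5=5, p6=2, p7=6) → (p0=4, p1=2, p2=2, p3=1, p4=0, p5=5, p6=3, p7=8)
step 5: fire t1:  (p0=4, p1=2, p2=2, p3=1, p4=0, p5=5, p6=3, p7=8) → (p0=5, p1=2, p2=2, p3=1, p4=0, p5=5, p6=4, p7=10)
step 6: fire t1:  (p0=5, p1=2, p2=2, p3=1, p4=0, p5=5, p6=4, p7=10) → (p0=6, p1=2, p2=2, p3=1, p4=0, p5=5, p6=5, p7=12)
step 7: fire t1:  (p0=6, p1=2, p2=2, p3=1, p4=0, p5=5, p6=5, p7=12) → (p0=7, p1=2, p2=2, p3=1, p4=0, p5=5, p6=6, p7=14)

(p0=7, p1=2, p2=2, p3=1, p4=0, p5=5, p6=6, p7=14)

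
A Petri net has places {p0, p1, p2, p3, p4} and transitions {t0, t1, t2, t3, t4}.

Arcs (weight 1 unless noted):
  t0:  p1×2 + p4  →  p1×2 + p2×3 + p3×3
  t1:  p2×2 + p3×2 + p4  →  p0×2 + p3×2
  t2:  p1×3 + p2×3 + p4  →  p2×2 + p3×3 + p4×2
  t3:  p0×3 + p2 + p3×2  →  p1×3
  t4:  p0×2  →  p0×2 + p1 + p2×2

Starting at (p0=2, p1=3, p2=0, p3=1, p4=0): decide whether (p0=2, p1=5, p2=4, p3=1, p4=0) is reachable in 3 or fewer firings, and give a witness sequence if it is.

YES — reachable via ⟨t4, t4⟩ (2 firings)

step 1: fire t4:  (p0=2, p1=3, p2=0, p3=1, p4=0) → (p0=2, p1=4, p2=2, p3=1, p4=0)
step 2: fire t4:  (p0=2, p1=4, p2=2, p3=1, p4=0) → (p0=2, p1=5, p2=4, p3=1, p4=0)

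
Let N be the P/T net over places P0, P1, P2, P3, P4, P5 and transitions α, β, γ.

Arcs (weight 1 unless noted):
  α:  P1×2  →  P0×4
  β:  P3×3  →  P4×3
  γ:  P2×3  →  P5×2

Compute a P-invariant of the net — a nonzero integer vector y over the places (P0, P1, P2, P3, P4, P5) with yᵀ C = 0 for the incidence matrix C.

Incidence matrix C (rows=places, cols=transitions):
        α    β    γ
   P0   4    0    0
   P1  -2    0    0
   P2   0    0   -3
   P3   0   -3    0
   P4   0    3    0
   P5   0    0    2

Candidate y = [1, 2, 0, 0, 0, 0]; check y·C column-wise:
  col α: 1·4 + 2·-2 = 0
  col β: 1·0 + 2·0 + 0·-3 + 0·3 = 0
  col γ: 1·0 + 2·0 + 0·-3 + 0·2 = 0

y = (P0:1, P1:2, P2:0, P3:0, P4:0, P5:0)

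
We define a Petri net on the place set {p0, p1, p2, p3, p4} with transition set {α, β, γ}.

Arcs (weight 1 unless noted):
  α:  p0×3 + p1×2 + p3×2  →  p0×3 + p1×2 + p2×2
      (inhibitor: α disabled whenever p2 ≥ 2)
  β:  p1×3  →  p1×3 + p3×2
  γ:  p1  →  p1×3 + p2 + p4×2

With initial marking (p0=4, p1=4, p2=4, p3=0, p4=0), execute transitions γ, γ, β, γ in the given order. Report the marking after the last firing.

(p0=4, p1=10, p2=7, p3=2, p4=6)

step 1: fire γ:  (p0=4, p1=4, p2=4, p3=0, p4=0) → (p0=4, p1=6, p2=5, p3=0, p4=2)
step 2: fire γ:  (p0=4, p1=6, p2=5, p3=0, p4=2) → (p0=4, p1=8, p2=6, p3=0, p4=4)
step 3: fire β:  (p0=4, p1=8, p2=6, p3=0, p4=4) → (p0=4, p1=8, p2=6, p3=2, p4=4)
step 4: fire γ:  (p0=4, p1=8, p2=6, p3=2, p4=4) → (p0=4, p1=10, p2=7, p3=2, p4=6)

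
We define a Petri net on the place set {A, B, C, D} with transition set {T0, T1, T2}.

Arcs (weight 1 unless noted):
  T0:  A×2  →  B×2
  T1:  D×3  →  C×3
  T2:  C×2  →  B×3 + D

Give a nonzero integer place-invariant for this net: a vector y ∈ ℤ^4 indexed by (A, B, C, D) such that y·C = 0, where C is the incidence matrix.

y = (A:1, B:1, C:3, D:3)

Incidence matrix C (rows=places, cols=transitions):
       T0   T1   T2
    A  -2    0    0
    B   2    0    3
    C   0    3   -2
    D   0   -3    1

Candidate y = [1, 1, 3, 3]; check y·C column-wise:
  col T0: 1·-2 + 1·2 + 3·0 + 3·0 = 0
  col T1: 1·0 + 1·0 + 3·3 + 3·-3 = 0
  col T2: 1·0 + 1·3 + 3·-2 + 3·1 = 0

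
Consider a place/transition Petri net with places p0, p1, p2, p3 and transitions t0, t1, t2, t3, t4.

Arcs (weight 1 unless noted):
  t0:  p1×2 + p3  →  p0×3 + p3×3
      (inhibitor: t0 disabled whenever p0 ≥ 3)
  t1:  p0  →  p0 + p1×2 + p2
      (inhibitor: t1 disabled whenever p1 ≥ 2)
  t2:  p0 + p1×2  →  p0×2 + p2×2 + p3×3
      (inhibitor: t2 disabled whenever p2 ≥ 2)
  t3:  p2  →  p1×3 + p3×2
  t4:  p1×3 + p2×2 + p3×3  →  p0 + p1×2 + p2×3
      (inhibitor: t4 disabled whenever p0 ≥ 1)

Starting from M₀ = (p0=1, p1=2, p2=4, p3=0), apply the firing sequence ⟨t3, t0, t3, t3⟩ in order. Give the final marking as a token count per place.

step 1: fire t3:  (p0=1, p1=2, p2=4, p3=0) → (p0=1, p1=5, p2=3, p3=2)
step 2: fire t0:  (p0=1, p1=5, p2=3, p3=2) → (p0=4, p1=3, p2=3, p3=4)
step 3: fire t3:  (p0=4, p1=3, p2=3, p3=4) → (p0=4, p1=6, p2=2, p3=6)
step 4: fire t3:  (p0=4, p1=6, p2=2, p3=6) → (p0=4, p1=9, p2=1, p3=8)

(p0=4, p1=9, p2=1, p3=8)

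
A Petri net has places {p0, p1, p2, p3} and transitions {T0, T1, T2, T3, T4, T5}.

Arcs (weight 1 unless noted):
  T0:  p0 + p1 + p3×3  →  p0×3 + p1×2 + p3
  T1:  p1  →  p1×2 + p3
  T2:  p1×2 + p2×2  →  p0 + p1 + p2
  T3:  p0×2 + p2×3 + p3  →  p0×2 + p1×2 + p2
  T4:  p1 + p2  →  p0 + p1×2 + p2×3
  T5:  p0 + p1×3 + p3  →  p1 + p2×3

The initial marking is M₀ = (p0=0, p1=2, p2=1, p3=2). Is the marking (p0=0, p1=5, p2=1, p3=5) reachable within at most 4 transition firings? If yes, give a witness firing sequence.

YES — reachable via ⟨T1, T1, T1⟩ (3 firings)

step 1: fire T1:  (p0=0, p1=2, p2=1, p3=2) → (p0=0, p1=3, p2=1, p3=3)
step 2: fire T1:  (p0=0, p1=3, p2=1, p3=3) → (p0=0, p1=4, p2=1, p3=4)
step 3: fire T1:  (p0=0, p1=4, p2=1, p3=4) → (p0=0, p1=5, p2=1, p3=5)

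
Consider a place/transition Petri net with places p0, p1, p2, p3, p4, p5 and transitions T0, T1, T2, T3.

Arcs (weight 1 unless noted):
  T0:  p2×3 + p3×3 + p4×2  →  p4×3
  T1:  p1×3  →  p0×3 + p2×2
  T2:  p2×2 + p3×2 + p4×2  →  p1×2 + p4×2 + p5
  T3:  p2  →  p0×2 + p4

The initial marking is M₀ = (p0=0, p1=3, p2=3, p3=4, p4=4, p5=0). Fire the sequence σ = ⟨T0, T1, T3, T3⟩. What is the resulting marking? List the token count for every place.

(p0=7, p1=0, p2=0, p3=1, p4=7, p5=0)

step 1: fire T0:  (p0=0, p1=3, p2=3, p3=4, p4=4, p5=0) → (p0=0, p1=3, p2=0, p3=1, p4=5, p5=0)
step 2: fire T1:  (p0=0, p1=3, p2=0, p3=1, p4=5, p5=0) → (p0=3, p1=0, p2=2, p3=1, p4=5, p5=0)
step 3: fire T3:  (p0=3, p1=0, p2=2, p3=1, p4=5, p5=0) → (p0=5, p1=0, p2=1, p3=1, p4=6, p5=0)
step 4: fire T3:  (p0=5, p1=0, p2=1, p3=1, p4=6, p5=0) → (p0=7, p1=0, p2=0, p3=1, p4=7, p5=0)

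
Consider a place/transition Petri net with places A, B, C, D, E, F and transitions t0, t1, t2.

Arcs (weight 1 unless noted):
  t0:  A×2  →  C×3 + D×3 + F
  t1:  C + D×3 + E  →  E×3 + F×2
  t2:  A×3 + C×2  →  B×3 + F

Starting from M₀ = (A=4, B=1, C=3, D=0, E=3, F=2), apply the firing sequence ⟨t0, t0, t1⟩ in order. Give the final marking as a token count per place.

step 1: fire t0:  (A=4, B=1, C=3, D=0, E=3, F=2) → (A=2, B=1, C=6, D=3, E=3, F=3)
step 2: fire t0:  (A=2, B=1, C=6, D=3, E=3, F=3) → (A=0, B=1, C=9, D=6, E=3, F=4)
step 3: fire t1:  (A=0, B=1, C=9, D=6, E=3, F=4) → (A=0, B=1, C=8, D=3, E=5, F=6)

(A=0, B=1, C=8, D=3, E=5, F=6)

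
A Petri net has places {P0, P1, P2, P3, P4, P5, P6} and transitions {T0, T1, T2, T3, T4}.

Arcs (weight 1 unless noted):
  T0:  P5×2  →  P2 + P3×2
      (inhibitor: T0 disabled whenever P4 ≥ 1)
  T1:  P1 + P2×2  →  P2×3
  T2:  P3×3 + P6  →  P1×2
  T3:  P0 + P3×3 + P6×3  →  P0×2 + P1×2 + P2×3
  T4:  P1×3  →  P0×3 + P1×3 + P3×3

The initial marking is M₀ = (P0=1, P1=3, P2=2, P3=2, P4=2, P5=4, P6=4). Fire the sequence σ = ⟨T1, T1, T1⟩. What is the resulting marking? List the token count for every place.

(P0=1, P1=0, P2=5, P3=2, P4=2, P5=4, P6=4)

step 1: fire T1:  (P0=1, P1=3, P2=2, P3=2, P4=2, P5=4, P6=4) → (P0=1, P1=2, P2=3, P3=2, P4=2, P5=4, P6=4)
step 2: fire T1:  (P0=1, P1=2, P2=3, P3=2, P4=2, P5=4, P6=4) → (P0=1, P1=1, P2=4, P3=2, P4=2, P5=4, P6=4)
step 3: fire T1:  (P0=1, P1=1, P2=4, P3=2, P4=2, P5=4, P6=4) → (P0=1, P1=0, P2=5, P3=2, P4=2, P5=4, P6=4)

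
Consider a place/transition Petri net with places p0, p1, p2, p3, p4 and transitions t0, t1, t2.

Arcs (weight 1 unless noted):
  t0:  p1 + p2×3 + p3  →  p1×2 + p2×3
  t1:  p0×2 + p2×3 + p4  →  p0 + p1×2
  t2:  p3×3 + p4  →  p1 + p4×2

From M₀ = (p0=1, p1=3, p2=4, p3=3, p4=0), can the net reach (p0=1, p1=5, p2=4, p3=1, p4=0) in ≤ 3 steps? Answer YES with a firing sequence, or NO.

YES — reachable via ⟨t0, t0⟩ (2 firings)

step 1: fire t0:  (p0=1, p1=3, p2=4, p3=3, p4=0) → (p0=1, p1=4, p2=4, p3=2, p4=0)
step 2: fire t0:  (p0=1, p1=4, p2=4, p3=2, p4=0) → (p0=1, p1=5, p2=4, p3=1, p4=0)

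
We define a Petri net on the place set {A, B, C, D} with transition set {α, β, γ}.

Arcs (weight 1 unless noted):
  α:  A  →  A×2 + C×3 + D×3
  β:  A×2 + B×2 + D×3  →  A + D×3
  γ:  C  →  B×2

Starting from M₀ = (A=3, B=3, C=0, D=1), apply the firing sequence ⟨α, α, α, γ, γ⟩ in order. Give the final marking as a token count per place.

step 1: fire α:  (A=3, B=3, C=0, D=1) → (A=4, B=3, C=3, D=4)
step 2: fire α:  (A=4, B=3, C=3, D=4) → (A=5, B=3, C=6, D=7)
step 3: fire α:  (A=5, B=3, C=6, D=7) → (A=6, B=3, C=9, D=10)
step 4: fire γ:  (A=6, B=3, C=9, D=10) → (A=6, B=5, C=8, D=10)
step 5: fire γ:  (A=6, B=5, C=8, D=10) → (A=6, B=7, C=7, D=10)

(A=6, B=7, C=7, D=10)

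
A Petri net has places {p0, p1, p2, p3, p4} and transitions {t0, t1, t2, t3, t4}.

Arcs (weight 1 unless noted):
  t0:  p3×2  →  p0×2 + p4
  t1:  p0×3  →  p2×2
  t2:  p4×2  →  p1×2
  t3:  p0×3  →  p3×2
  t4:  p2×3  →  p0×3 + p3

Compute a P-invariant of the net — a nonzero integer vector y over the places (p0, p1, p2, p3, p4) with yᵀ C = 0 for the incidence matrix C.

y = (p0:2, p1:2, p2:3, p3:3, p4:2)

Incidence matrix C (rows=places, cols=transitions):
       t0   t1   t2   t3   t4
   p0   2   -3    0   -3    3
   p1   0    0    2    0    0
   p2   0    2    0    0   -3
   p3  -2    0    0    2    1
   p4   1    0   -2    0    0

Candidate y = [2, 2, 3, 3, 2]; check y·C column-wise:
  col t0: 2·2 + 2·0 + 3·0 + 3·-2 + 2·1 = 0
  col t1: 2·-3 + 2·0 + 3·2 + 3·0 + 2·0 = 0
  col t2: 2·0 + 2·2 + 3·0 + 3·0 + 2·-2 = 0
  col t3: 2·-3 + 2·0 + 3·0 + 3·2 + 2·0 = 0
  col t4: 2·3 + 2·0 + 3·-3 + 3·1 + 2·0 = 0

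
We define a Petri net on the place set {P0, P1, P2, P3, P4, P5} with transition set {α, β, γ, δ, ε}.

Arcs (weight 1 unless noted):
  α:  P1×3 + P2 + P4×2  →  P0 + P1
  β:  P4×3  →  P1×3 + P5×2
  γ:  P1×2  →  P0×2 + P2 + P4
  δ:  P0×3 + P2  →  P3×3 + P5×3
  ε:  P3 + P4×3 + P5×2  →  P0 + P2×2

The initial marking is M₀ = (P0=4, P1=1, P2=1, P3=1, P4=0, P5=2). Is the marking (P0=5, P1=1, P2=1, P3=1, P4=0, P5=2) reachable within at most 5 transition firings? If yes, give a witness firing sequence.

depth 0: 1 marking
depth 1: 2 markings reached so far
depth 2: 2 markings reached so far
(frontier empty at depth 2; search complete)
target is not among the 2 markings reachable within 5 steps

NO — not reachable within 5 firings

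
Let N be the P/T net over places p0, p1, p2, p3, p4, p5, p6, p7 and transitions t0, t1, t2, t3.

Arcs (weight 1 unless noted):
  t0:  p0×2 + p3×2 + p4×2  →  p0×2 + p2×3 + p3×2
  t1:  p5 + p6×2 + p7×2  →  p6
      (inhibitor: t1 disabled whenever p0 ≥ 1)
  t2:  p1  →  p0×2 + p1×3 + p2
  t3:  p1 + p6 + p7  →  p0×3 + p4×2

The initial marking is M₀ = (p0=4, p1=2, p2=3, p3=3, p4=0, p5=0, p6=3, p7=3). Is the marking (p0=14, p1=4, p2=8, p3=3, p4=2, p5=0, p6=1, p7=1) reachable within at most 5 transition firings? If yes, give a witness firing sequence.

step 1: fire t2:  (p0=4, p1=2, p2=3, p3=3, p4=0, p5=0, p6=3, p7=3) → (p0=6, p1=4, p2=4, p3=3, p4=0, p5=0, p6=3, p7=3)
step 2: fire t2:  (p0=6, p1=4, p2=4, p3=3, p4=0, p5=0, p6=3, p7=3) → (p0=8, p1=6, p2=5, p3=3, p4=0, p5=0, p6=3, p7=3)
step 3: fire t3:  (p0=8, p1=6, p2=5, p3=3, p4=0, p5=0, p6=3, p7=3) → (p0=11, p1=5, p2=5, p3=3, p4=2, p5=0, p6=2, p7=2)
step 4: fire t0:  (p0=11, p1=5, p2=5, p3=3, p4=2, p5=0, p6=2, p7=2) → (p0=11, p1=5, p2=8, p3=3, p4=0, p5=0, p6=2, p7=2)
step 5: fire t3:  (p0=11, p1=5, p2=8, p3=3, p4=0, p5=0, p6=2, p7=2) → (p0=14, p1=4, p2=8, p3=3, p4=2, p5=0, p6=1, p7=1)

YES — reachable via ⟨t2, t2, t3, t0, t3⟩ (5 firings)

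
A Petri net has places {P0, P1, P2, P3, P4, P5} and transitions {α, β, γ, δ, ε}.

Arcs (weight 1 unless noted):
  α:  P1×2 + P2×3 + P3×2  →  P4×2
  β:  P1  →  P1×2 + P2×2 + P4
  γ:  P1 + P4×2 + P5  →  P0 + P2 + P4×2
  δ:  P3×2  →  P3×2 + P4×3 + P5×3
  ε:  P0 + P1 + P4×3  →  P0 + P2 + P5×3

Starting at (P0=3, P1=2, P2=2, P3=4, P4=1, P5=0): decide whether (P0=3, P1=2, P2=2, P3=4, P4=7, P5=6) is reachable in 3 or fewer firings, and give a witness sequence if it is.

YES — reachable via ⟨δ, δ⟩ (2 firings)

step 1: fire δ:  (P0=3, P1=2, P2=2, P3=4, P4=1, P5=0) → (P0=3, P1=2, P2=2, P3=4, P4=4, P5=3)
step 2: fire δ:  (P0=3, P1=2, P2=2, P3=4, P4=4, P5=3) → (P0=3, P1=2, P2=2, P3=4, P4=7, P5=6)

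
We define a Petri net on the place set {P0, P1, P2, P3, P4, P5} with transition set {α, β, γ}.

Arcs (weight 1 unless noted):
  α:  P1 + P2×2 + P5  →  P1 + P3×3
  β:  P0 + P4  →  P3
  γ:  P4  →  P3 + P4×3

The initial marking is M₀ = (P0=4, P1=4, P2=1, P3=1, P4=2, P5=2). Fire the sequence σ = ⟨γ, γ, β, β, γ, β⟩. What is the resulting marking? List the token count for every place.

step 1: fire γ:  (P0=4, P1=4, P2=1, P3=1, P4=2, P5=2) → (P0=4, P1=4, P2=1, P3=2, P4=4, P5=2)
step 2: fire γ:  (P0=4, P1=4, P2=1, P3=2, P4=4, P5=2) → (P0=4, P1=4, P2=1, P3=3, P4=6, P5=2)
step 3: fire β:  (P0=4, P1=4, P2=1, P3=3, P4=6, P5=2) → (P0=3, P1=4, P2=1, P3=4, P4=5, P5=2)
step 4: fire β:  (P0=3, P1=4, P2=1, P3=4, P4=5, P5=2) → (P0=2, P1=4, P2=1, P3=5, P4=4, P5=2)
step 5: fire γ:  (P0=2, P1=4, P2=1, P3=5, P4=4, P5=2) → (P0=2, P1=4, P2=1, P3=6, P4=6, P5=2)
step 6: fire β:  (P0=2, P1=4, P2=1, P3=6, P4=6, P5=2) → (P0=1, P1=4, P2=1, P3=7, P4=5, P5=2)

(P0=1, P1=4, P2=1, P3=7, P4=5, P5=2)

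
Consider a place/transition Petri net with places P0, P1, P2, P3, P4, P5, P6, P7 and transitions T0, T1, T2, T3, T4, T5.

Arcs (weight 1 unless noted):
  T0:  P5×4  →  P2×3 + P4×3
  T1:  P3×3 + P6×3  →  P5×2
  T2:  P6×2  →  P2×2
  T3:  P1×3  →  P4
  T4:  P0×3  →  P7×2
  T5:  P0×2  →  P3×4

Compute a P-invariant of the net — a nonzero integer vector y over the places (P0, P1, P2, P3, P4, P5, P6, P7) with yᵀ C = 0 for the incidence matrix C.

y = (P0:0, P1:2, P2:6, P3:0, P4:6, P5:9, P6:6, P7:0)

Incidence matrix C (rows=places, cols=transitions):
       T0   T1   T2   T3   T4   T5
   P0   0    0    0    0   -3   -2
   P1   0    0    0   -3    0    0
   P2   3    0    2    0    0    0
   P3   0   -3    0    0    0    4
   P4   3    0    0    1    0    0
   P5  -4    2    0    0    0    0
   P6   0   -3   -2    0    0    0
   P7   0    0    0    0    2    0

Candidate y = [0, 2, 6, 0, 6, 9, 6, 0]; check y·C column-wise:
  col T0: 2·0 + 6·3 + 6·3 + 9·-4 + 6·0 = 0
  col T1: 2·0 + 6·0 + 0·-3 + 6·0 + 9·2 + 6·-3 = 0
  col T2: 2·0 + 6·2 + 6·0 + 9·0 + 6·-2 = 0
  col T3: 2·-3 + 6·0 + 6·1 + 9·0 + 6·0 = 0
  col T4: 0·-3 + 2·0 + 6·0 + 6·0 + 9·0 + 6·0 + 0·2 = 0
  col T5: 0·-2 + 2·0 + 6·0 + 0·4 + 6·0 + 9·0 + 6·0 = 0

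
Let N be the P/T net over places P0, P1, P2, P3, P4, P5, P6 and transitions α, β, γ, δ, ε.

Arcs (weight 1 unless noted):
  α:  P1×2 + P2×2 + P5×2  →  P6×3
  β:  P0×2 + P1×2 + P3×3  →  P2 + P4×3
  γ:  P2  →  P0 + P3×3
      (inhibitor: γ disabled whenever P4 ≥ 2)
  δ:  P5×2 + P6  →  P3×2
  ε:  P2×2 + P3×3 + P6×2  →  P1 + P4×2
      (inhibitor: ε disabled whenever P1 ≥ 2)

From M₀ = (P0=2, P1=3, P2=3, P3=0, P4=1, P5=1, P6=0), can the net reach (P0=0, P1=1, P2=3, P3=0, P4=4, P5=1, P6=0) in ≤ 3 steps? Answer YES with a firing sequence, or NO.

NO — not reachable within 3 firings

depth 0: 1 marking
depth 1: 2 markings reached so far
depth 2: 4 markings reached so far
depth 3: 6 markings reached so far
target is not among the 6 markings reachable within 3 steps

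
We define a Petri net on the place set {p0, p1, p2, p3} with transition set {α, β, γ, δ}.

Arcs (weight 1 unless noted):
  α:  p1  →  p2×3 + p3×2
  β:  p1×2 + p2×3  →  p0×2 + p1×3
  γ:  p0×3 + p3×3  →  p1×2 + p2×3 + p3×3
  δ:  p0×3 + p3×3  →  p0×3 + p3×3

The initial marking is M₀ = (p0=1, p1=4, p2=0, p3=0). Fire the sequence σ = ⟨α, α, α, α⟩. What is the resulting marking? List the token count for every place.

step 1: fire α:  (p0=1, p1=4, p2=0, p3=0) → (p0=1, p1=3, p2=3, p3=2)
step 2: fire α:  (p0=1, p1=3, p2=3, p3=2) → (p0=1, p1=2, p2=6, p3=4)
step 3: fire α:  (p0=1, p1=2, p2=6, p3=4) → (p0=1, p1=1, p2=9, p3=6)
step 4: fire α:  (p0=1, p1=1, p2=9, p3=6) → (p0=1, p1=0, p2=12, p3=8)

(p0=1, p1=0, p2=12, p3=8)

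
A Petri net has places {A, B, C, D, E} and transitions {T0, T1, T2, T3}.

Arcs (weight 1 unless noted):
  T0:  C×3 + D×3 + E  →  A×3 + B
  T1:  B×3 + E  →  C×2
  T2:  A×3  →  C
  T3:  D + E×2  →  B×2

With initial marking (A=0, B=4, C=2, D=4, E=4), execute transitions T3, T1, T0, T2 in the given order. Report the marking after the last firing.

step 1: fire T3:  (A=0, B=4, C=2, D=4, E=4) → (A=0, B=6, C=2, D=3, E=2)
step 2: fire T1:  (A=0, B=6, C=2, D=3, E=2) → (A=0, B=3, C=4, D=3, E=1)
step 3: fire T0:  (A=0, B=3, C=4, D=3, E=1) → (A=3, B=4, C=1, D=0, E=0)
step 4: fire T2:  (A=3, B=4, C=1, D=0, E=0) → (A=0, B=4, C=2, D=0, E=0)

(A=0, B=4, C=2, D=0, E=0)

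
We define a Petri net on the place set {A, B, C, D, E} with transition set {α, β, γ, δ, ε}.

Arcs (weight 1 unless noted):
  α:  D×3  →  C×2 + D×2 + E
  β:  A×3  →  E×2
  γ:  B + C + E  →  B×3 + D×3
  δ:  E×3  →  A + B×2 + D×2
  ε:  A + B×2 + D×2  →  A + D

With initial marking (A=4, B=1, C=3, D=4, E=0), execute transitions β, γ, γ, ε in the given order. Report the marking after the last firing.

step 1: fire β:  (A=4, B=1, C=3, D=4, E=0) → (A=1, B=1, C=3, D=4, E=2)
step 2: fire γ:  (A=1, B=1, C=3, D=4, E=2) → (A=1, B=3, C=2, D=7, E=1)
step 3: fire γ:  (A=1, B=3, C=2, D=7, E=1) → (A=1, B=5, C=1, D=10, E=0)
step 4: fire ε:  (A=1, B=5, C=1, D=10, E=0) → (A=1, B=3, C=1, D=9, E=0)

(A=1, B=3, C=1, D=9, E=0)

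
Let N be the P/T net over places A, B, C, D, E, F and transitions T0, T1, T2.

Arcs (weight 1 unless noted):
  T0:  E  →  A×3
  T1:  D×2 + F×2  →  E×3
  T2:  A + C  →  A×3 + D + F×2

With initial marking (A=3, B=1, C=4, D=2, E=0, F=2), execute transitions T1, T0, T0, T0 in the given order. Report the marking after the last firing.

(A=12, B=1, C=4, D=0, E=0, F=0)

step 1: fire T1:  (A=3, B=1, C=4, D=2, E=0, F=2) → (A=3, B=1, C=4, D=0, E=3, F=0)
step 2: fire T0:  (A=3, B=1, C=4, D=0, E=3, F=0) → (A=6, B=1, C=4, D=0, E=2, F=0)
step 3: fire T0:  (A=6, B=1, C=4, D=0, E=2, F=0) → (A=9, B=1, C=4, D=0, E=1, F=0)
step 4: fire T0:  (A=9, B=1, C=4, D=0, E=1, F=0) → (A=12, B=1, C=4, D=0, E=0, F=0)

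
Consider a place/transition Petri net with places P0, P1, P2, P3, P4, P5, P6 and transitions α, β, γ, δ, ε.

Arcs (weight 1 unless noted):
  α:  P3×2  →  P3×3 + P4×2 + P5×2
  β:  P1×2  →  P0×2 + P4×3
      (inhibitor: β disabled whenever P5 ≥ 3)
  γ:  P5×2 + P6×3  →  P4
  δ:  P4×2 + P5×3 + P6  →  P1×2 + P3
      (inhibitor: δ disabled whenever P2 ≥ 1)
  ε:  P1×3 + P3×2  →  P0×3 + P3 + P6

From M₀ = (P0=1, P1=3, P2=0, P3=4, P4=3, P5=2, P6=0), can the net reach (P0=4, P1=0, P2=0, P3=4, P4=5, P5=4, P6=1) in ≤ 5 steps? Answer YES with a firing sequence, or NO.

step 1: fire α:  (P0=1, P1=3, P2=0, P3=4, P4=3, P5=2, P6=0) → (P0=1, P1=3, P2=0, P3=5, P4=5, P5=4, P6=0)
step 2: fire ε:  (P0=1, P1=3, P2=0, P3=5, P4=5, P5=4, P6=0) → (P0=4, P1=0, P2=0, P3=4, P4=5, P5=4, P6=1)

YES — reachable via ⟨α, ε⟩ (2 firings)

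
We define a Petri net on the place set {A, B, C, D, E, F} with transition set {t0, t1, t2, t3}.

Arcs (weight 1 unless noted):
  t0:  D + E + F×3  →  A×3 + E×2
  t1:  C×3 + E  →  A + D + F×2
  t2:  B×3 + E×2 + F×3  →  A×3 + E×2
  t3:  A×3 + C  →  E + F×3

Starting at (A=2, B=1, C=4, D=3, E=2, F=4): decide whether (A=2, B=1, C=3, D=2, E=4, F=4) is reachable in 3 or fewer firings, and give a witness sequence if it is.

step 1: fire t0:  (A=2, B=1, C=4, D=3, E=2, F=4) → (A=5, B=1, C=4, D=2, E=3, F=1)
step 2: fire t3:  (A=5, B=1, C=4, D=2, E=3, F=1) → (A=2, B=1, C=3, D=2, E=4, F=4)

YES — reachable via ⟨t0, t3⟩ (2 firings)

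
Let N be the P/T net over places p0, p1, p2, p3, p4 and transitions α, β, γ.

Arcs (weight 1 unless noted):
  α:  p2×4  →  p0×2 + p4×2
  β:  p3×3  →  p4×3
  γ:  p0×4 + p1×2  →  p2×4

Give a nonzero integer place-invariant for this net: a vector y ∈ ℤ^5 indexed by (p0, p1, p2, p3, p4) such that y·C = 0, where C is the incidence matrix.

y = (p0:2, p1:-2, p2:1, p3:0, p4:0)

Incidence matrix C (rows=places, cols=transitions):
        α    β    γ
   p0   2    0   -4
   p1   0    0   -2
   p2  -4    0    4
   p3   0   -3    0
   p4   2    3    0

Candidate y = [2, -2, 1, 0, 0]; check y·C column-wise:
  col α: 2·2 + -2·0 + 1·-4 + 0·2 = 0
  col β: 2·0 + -2·0 + 1·0 + 0·-3 + 0·3 = 0
  col γ: 2·-4 + -2·-2 + 1·4 = 0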